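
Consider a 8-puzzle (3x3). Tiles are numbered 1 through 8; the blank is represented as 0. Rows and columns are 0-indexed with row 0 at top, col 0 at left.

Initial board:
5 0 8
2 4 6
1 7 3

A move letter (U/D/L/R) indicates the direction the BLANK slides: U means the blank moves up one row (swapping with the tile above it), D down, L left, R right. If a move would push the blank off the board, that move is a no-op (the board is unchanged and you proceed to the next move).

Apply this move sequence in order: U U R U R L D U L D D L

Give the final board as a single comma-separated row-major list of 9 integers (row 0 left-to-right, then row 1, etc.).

Answer: 2, 5, 8, 1, 4, 6, 0, 7, 3

Derivation:
After move 1 (U):
5 0 8
2 4 6
1 7 3

After move 2 (U):
5 0 8
2 4 6
1 7 3

After move 3 (R):
5 8 0
2 4 6
1 7 3

After move 4 (U):
5 8 0
2 4 6
1 7 3

After move 5 (R):
5 8 0
2 4 6
1 7 3

After move 6 (L):
5 0 8
2 4 6
1 7 3

After move 7 (D):
5 4 8
2 0 6
1 7 3

After move 8 (U):
5 0 8
2 4 6
1 7 3

After move 9 (L):
0 5 8
2 4 6
1 7 3

After move 10 (D):
2 5 8
0 4 6
1 7 3

After move 11 (D):
2 5 8
1 4 6
0 7 3

After move 12 (L):
2 5 8
1 4 6
0 7 3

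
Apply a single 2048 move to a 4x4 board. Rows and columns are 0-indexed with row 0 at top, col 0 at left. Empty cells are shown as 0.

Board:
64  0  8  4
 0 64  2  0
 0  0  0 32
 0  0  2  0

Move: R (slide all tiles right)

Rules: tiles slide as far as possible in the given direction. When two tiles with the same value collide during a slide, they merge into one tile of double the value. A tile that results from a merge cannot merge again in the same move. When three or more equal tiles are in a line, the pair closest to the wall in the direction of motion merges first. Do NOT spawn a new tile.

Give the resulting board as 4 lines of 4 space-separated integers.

Slide right:
row 0: [64, 0, 8, 4] -> [0, 64, 8, 4]
row 1: [0, 64, 2, 0] -> [0, 0, 64, 2]
row 2: [0, 0, 0, 32] -> [0, 0, 0, 32]
row 3: [0, 0, 2, 0] -> [0, 0, 0, 2]

Answer:  0 64  8  4
 0  0 64  2
 0  0  0 32
 0  0  0  2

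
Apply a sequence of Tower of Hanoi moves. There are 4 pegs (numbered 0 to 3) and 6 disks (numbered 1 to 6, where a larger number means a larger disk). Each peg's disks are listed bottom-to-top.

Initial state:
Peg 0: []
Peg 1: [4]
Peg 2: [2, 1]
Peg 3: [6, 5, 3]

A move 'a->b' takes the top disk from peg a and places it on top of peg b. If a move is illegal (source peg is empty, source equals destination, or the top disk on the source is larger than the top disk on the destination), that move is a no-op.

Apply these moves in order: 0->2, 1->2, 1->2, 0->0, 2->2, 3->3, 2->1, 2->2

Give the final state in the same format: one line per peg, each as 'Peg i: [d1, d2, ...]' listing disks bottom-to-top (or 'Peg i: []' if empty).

Answer: Peg 0: []
Peg 1: [4, 1]
Peg 2: [2]
Peg 3: [6, 5, 3]

Derivation:
After move 1 (0->2):
Peg 0: []
Peg 1: [4]
Peg 2: [2, 1]
Peg 3: [6, 5, 3]

After move 2 (1->2):
Peg 0: []
Peg 1: [4]
Peg 2: [2, 1]
Peg 3: [6, 5, 3]

After move 3 (1->2):
Peg 0: []
Peg 1: [4]
Peg 2: [2, 1]
Peg 3: [6, 5, 3]

After move 4 (0->0):
Peg 0: []
Peg 1: [4]
Peg 2: [2, 1]
Peg 3: [6, 5, 3]

After move 5 (2->2):
Peg 0: []
Peg 1: [4]
Peg 2: [2, 1]
Peg 3: [6, 5, 3]

After move 6 (3->3):
Peg 0: []
Peg 1: [4]
Peg 2: [2, 1]
Peg 3: [6, 5, 3]

After move 7 (2->1):
Peg 0: []
Peg 1: [4, 1]
Peg 2: [2]
Peg 3: [6, 5, 3]

After move 8 (2->2):
Peg 0: []
Peg 1: [4, 1]
Peg 2: [2]
Peg 3: [6, 5, 3]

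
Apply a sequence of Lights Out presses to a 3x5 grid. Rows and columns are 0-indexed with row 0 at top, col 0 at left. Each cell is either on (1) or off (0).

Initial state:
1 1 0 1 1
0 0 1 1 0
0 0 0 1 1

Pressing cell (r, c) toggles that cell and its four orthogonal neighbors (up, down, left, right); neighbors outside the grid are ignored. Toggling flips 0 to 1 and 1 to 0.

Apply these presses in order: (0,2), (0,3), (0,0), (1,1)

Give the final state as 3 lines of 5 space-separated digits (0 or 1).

After press 1 at (0,2):
1 0 1 0 1
0 0 0 1 0
0 0 0 1 1

After press 2 at (0,3):
1 0 0 1 0
0 0 0 0 0
0 0 0 1 1

After press 3 at (0,0):
0 1 0 1 0
1 0 0 0 0
0 0 0 1 1

After press 4 at (1,1):
0 0 0 1 0
0 1 1 0 0
0 1 0 1 1

Answer: 0 0 0 1 0
0 1 1 0 0
0 1 0 1 1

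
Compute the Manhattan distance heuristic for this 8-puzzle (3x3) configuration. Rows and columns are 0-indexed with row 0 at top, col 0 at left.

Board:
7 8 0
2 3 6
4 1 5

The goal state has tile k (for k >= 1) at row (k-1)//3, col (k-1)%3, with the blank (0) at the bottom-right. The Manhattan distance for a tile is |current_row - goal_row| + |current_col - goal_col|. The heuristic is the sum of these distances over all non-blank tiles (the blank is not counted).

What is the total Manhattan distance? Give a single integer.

Answer: 14

Derivation:
Tile 7: at (0,0), goal (2,0), distance |0-2|+|0-0| = 2
Tile 8: at (0,1), goal (2,1), distance |0-2|+|1-1| = 2
Tile 2: at (1,0), goal (0,1), distance |1-0|+|0-1| = 2
Tile 3: at (1,1), goal (0,2), distance |1-0|+|1-2| = 2
Tile 6: at (1,2), goal (1,2), distance |1-1|+|2-2| = 0
Tile 4: at (2,0), goal (1,0), distance |2-1|+|0-0| = 1
Tile 1: at (2,1), goal (0,0), distance |2-0|+|1-0| = 3
Tile 5: at (2,2), goal (1,1), distance |2-1|+|2-1| = 2
Sum: 2 + 2 + 2 + 2 + 0 + 1 + 3 + 2 = 14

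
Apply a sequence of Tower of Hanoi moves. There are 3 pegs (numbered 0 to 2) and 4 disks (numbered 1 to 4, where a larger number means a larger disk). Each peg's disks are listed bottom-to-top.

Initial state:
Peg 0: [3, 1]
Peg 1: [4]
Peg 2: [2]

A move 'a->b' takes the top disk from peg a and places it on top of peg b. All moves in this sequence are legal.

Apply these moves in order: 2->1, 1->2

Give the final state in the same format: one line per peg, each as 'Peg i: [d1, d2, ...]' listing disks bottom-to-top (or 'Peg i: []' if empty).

After move 1 (2->1):
Peg 0: [3, 1]
Peg 1: [4, 2]
Peg 2: []

After move 2 (1->2):
Peg 0: [3, 1]
Peg 1: [4]
Peg 2: [2]

Answer: Peg 0: [3, 1]
Peg 1: [4]
Peg 2: [2]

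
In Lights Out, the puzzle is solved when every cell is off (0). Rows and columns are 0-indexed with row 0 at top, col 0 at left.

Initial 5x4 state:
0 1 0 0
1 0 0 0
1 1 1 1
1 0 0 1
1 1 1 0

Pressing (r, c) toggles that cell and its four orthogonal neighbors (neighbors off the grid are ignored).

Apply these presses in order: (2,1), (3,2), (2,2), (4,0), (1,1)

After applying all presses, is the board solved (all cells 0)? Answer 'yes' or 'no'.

After press 1 at (2,1):
0 1 0 0
1 1 0 0
0 0 0 1
1 1 0 1
1 1 1 0

After press 2 at (3,2):
0 1 0 0
1 1 0 0
0 0 1 1
1 0 1 0
1 1 0 0

After press 3 at (2,2):
0 1 0 0
1 1 1 0
0 1 0 0
1 0 0 0
1 1 0 0

After press 4 at (4,0):
0 1 0 0
1 1 1 0
0 1 0 0
0 0 0 0
0 0 0 0

After press 5 at (1,1):
0 0 0 0
0 0 0 0
0 0 0 0
0 0 0 0
0 0 0 0

Lights still on: 0

Answer: yes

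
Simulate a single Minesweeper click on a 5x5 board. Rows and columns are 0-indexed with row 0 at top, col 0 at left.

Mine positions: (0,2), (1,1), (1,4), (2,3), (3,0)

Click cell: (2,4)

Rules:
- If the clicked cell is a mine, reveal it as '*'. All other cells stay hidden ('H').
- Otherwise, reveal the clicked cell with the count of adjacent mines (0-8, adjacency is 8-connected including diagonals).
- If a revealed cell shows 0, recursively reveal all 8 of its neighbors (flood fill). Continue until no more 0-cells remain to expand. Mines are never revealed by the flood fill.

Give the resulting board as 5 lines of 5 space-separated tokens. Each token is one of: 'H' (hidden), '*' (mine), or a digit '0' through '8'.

H H H H H
H H H H H
H H H H 2
H H H H H
H H H H H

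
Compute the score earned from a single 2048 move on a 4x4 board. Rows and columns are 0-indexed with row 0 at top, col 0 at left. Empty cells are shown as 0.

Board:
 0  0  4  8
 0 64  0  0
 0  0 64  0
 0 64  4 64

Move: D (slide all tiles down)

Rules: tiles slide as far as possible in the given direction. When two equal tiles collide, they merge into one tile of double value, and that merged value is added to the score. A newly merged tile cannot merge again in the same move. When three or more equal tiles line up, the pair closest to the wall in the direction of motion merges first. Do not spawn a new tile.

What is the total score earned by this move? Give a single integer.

Slide down:
col 0: [0, 0, 0, 0] -> [0, 0, 0, 0]  score +0 (running 0)
col 1: [0, 64, 0, 64] -> [0, 0, 0, 128]  score +128 (running 128)
col 2: [4, 0, 64, 4] -> [0, 4, 64, 4]  score +0 (running 128)
col 3: [8, 0, 0, 64] -> [0, 0, 8, 64]  score +0 (running 128)
Board after move:
  0   0   0   0
  0   0   4   0
  0   0  64   8
  0 128   4  64

Answer: 128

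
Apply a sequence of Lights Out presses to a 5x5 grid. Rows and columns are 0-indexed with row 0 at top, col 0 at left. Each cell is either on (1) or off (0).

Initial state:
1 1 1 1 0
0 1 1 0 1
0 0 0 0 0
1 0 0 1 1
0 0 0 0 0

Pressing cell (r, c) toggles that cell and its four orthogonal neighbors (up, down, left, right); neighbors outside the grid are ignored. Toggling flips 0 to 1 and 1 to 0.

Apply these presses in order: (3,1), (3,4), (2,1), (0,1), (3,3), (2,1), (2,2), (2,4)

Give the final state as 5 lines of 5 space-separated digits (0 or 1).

After press 1 at (3,1):
1 1 1 1 0
0 1 1 0 1
0 1 0 0 0
0 1 1 1 1
0 1 0 0 0

After press 2 at (3,4):
1 1 1 1 0
0 1 1 0 1
0 1 0 0 1
0 1 1 0 0
0 1 0 0 1

After press 3 at (2,1):
1 1 1 1 0
0 0 1 0 1
1 0 1 0 1
0 0 1 0 0
0 1 0 0 1

After press 4 at (0,1):
0 0 0 1 0
0 1 1 0 1
1 0 1 0 1
0 0 1 0 0
0 1 0 0 1

After press 5 at (3,3):
0 0 0 1 0
0 1 1 0 1
1 0 1 1 1
0 0 0 1 1
0 1 0 1 1

After press 6 at (2,1):
0 0 0 1 0
0 0 1 0 1
0 1 0 1 1
0 1 0 1 1
0 1 0 1 1

After press 7 at (2,2):
0 0 0 1 0
0 0 0 0 1
0 0 1 0 1
0 1 1 1 1
0 1 0 1 1

After press 8 at (2,4):
0 0 0 1 0
0 0 0 0 0
0 0 1 1 0
0 1 1 1 0
0 1 0 1 1

Answer: 0 0 0 1 0
0 0 0 0 0
0 0 1 1 0
0 1 1 1 0
0 1 0 1 1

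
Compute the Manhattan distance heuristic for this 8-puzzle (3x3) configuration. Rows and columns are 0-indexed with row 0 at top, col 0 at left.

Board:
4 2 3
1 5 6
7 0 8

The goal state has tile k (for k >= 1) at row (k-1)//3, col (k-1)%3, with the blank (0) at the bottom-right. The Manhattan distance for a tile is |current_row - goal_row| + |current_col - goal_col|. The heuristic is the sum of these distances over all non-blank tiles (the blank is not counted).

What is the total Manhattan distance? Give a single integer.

Answer: 3

Derivation:
Tile 4: at (0,0), goal (1,0), distance |0-1|+|0-0| = 1
Tile 2: at (0,1), goal (0,1), distance |0-0|+|1-1| = 0
Tile 3: at (0,2), goal (0,2), distance |0-0|+|2-2| = 0
Tile 1: at (1,0), goal (0,0), distance |1-0|+|0-0| = 1
Tile 5: at (1,1), goal (1,1), distance |1-1|+|1-1| = 0
Tile 6: at (1,2), goal (1,2), distance |1-1|+|2-2| = 0
Tile 7: at (2,0), goal (2,0), distance |2-2|+|0-0| = 0
Tile 8: at (2,2), goal (2,1), distance |2-2|+|2-1| = 1
Sum: 1 + 0 + 0 + 1 + 0 + 0 + 0 + 1 = 3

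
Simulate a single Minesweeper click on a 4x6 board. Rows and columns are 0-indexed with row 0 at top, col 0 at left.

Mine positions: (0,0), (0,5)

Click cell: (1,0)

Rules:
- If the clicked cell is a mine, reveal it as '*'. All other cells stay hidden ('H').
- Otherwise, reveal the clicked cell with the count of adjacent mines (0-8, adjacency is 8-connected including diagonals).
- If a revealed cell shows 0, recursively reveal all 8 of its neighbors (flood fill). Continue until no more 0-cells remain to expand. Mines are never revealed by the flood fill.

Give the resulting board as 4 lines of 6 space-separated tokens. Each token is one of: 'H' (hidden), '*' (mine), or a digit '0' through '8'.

H H H H H H
1 H H H H H
H H H H H H
H H H H H H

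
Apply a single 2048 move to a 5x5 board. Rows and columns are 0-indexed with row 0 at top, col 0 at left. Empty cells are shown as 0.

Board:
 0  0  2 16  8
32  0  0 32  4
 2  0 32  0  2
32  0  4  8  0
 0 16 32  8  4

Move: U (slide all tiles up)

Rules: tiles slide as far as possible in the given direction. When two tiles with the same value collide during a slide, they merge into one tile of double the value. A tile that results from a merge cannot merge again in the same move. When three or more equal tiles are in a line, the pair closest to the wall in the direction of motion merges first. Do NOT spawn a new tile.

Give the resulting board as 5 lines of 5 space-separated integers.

Answer: 32 16  2 16  8
 2  0 32 32  4
32  0  4 16  2
 0  0 32  0  4
 0  0  0  0  0

Derivation:
Slide up:
col 0: [0, 32, 2, 32, 0] -> [32, 2, 32, 0, 0]
col 1: [0, 0, 0, 0, 16] -> [16, 0, 0, 0, 0]
col 2: [2, 0, 32, 4, 32] -> [2, 32, 4, 32, 0]
col 3: [16, 32, 0, 8, 8] -> [16, 32, 16, 0, 0]
col 4: [8, 4, 2, 0, 4] -> [8, 4, 2, 4, 0]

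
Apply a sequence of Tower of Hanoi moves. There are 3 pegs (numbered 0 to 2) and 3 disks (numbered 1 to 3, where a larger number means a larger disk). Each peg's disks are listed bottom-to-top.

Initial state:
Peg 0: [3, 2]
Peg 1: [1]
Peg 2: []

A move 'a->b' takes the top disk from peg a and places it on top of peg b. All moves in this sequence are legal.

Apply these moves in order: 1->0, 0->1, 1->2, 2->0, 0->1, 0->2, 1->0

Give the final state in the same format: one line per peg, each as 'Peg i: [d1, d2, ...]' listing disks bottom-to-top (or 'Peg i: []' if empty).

Answer: Peg 0: [3, 1]
Peg 1: []
Peg 2: [2]

Derivation:
After move 1 (1->0):
Peg 0: [3, 2, 1]
Peg 1: []
Peg 2: []

After move 2 (0->1):
Peg 0: [3, 2]
Peg 1: [1]
Peg 2: []

After move 3 (1->2):
Peg 0: [3, 2]
Peg 1: []
Peg 2: [1]

After move 4 (2->0):
Peg 0: [3, 2, 1]
Peg 1: []
Peg 2: []

After move 5 (0->1):
Peg 0: [3, 2]
Peg 1: [1]
Peg 2: []

After move 6 (0->2):
Peg 0: [3]
Peg 1: [1]
Peg 2: [2]

After move 7 (1->0):
Peg 0: [3, 1]
Peg 1: []
Peg 2: [2]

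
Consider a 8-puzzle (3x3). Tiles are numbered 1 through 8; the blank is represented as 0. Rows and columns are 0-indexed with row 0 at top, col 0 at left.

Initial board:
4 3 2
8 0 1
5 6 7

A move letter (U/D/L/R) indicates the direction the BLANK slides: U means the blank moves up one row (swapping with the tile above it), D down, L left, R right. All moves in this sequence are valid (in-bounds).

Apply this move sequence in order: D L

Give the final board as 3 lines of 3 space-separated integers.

After move 1 (D):
4 3 2
8 6 1
5 0 7

After move 2 (L):
4 3 2
8 6 1
0 5 7

Answer: 4 3 2
8 6 1
0 5 7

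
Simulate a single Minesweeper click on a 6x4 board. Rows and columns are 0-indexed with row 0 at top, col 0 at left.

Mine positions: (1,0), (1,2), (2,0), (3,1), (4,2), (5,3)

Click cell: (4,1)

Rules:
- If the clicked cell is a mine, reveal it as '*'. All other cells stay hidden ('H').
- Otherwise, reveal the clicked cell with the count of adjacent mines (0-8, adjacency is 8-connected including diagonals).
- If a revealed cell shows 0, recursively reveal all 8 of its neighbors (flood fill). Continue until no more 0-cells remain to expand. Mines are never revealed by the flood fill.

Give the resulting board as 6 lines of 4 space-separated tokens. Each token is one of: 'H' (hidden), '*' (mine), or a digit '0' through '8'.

H H H H
H H H H
H H H H
H H H H
H 2 H H
H H H H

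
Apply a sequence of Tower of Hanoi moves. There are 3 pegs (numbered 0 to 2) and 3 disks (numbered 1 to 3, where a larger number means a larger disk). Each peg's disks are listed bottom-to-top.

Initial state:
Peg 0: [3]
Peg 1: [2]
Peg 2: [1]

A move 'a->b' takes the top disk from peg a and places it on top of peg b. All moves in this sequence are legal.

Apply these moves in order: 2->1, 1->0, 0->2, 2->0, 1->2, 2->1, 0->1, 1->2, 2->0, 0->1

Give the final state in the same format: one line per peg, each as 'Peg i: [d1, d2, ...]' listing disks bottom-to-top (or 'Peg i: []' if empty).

Answer: Peg 0: [3]
Peg 1: [2, 1]
Peg 2: []

Derivation:
After move 1 (2->1):
Peg 0: [3]
Peg 1: [2, 1]
Peg 2: []

After move 2 (1->0):
Peg 0: [3, 1]
Peg 1: [2]
Peg 2: []

After move 3 (0->2):
Peg 0: [3]
Peg 1: [2]
Peg 2: [1]

After move 4 (2->0):
Peg 0: [3, 1]
Peg 1: [2]
Peg 2: []

After move 5 (1->2):
Peg 0: [3, 1]
Peg 1: []
Peg 2: [2]

After move 6 (2->1):
Peg 0: [3, 1]
Peg 1: [2]
Peg 2: []

After move 7 (0->1):
Peg 0: [3]
Peg 1: [2, 1]
Peg 2: []

After move 8 (1->2):
Peg 0: [3]
Peg 1: [2]
Peg 2: [1]

After move 9 (2->0):
Peg 0: [3, 1]
Peg 1: [2]
Peg 2: []

After move 10 (0->1):
Peg 0: [3]
Peg 1: [2, 1]
Peg 2: []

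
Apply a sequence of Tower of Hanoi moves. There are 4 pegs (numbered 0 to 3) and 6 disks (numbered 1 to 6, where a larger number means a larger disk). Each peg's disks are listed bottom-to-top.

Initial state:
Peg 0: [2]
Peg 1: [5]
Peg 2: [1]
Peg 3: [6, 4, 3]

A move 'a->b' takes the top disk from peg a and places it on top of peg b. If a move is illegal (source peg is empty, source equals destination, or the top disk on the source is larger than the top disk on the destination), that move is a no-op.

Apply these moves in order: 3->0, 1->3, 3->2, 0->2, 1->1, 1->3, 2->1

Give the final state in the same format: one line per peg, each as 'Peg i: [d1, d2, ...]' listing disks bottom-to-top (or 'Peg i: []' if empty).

Answer: Peg 0: [2]
Peg 1: [5, 1]
Peg 2: []
Peg 3: [6, 4, 3]

Derivation:
After move 1 (3->0):
Peg 0: [2]
Peg 1: [5]
Peg 2: [1]
Peg 3: [6, 4, 3]

After move 2 (1->3):
Peg 0: [2]
Peg 1: [5]
Peg 2: [1]
Peg 3: [6, 4, 3]

After move 3 (3->2):
Peg 0: [2]
Peg 1: [5]
Peg 2: [1]
Peg 3: [6, 4, 3]

After move 4 (0->2):
Peg 0: [2]
Peg 1: [5]
Peg 2: [1]
Peg 3: [6, 4, 3]

After move 5 (1->1):
Peg 0: [2]
Peg 1: [5]
Peg 2: [1]
Peg 3: [6, 4, 3]

After move 6 (1->3):
Peg 0: [2]
Peg 1: [5]
Peg 2: [1]
Peg 3: [6, 4, 3]

After move 7 (2->1):
Peg 0: [2]
Peg 1: [5, 1]
Peg 2: []
Peg 3: [6, 4, 3]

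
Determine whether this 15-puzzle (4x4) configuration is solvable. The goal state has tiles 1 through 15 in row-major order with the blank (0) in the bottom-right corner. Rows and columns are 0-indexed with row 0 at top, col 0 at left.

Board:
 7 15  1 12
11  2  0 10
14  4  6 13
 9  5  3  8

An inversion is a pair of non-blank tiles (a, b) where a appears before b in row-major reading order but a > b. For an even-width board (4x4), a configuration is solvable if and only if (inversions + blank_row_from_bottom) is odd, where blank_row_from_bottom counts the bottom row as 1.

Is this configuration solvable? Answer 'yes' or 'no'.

Inversions: 60
Blank is in row 1 (0-indexed from top), which is row 3 counting from the bottom (bottom = 1).
60 + 3 = 63, which is odd, so the puzzle is solvable.

Answer: yes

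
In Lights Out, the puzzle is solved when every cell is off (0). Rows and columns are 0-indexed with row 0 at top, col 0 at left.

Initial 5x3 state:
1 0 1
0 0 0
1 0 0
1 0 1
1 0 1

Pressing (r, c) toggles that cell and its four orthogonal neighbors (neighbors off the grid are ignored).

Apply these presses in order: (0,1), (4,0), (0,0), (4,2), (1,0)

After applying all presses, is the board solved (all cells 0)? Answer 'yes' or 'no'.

After press 1 at (0,1):
0 1 0
0 1 0
1 0 0
1 0 1
1 0 1

After press 2 at (4,0):
0 1 0
0 1 0
1 0 0
0 0 1
0 1 1

After press 3 at (0,0):
1 0 0
1 1 0
1 0 0
0 0 1
0 1 1

After press 4 at (4,2):
1 0 0
1 1 0
1 0 0
0 0 0
0 0 0

After press 5 at (1,0):
0 0 0
0 0 0
0 0 0
0 0 0
0 0 0

Lights still on: 0

Answer: yes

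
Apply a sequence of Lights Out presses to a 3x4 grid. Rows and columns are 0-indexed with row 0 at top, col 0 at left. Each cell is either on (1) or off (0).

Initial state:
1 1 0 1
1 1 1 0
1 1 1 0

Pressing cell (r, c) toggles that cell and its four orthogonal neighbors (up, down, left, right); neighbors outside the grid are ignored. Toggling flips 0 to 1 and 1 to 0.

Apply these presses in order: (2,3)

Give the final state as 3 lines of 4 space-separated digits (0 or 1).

Answer: 1 1 0 1
1 1 1 1
1 1 0 1

Derivation:
After press 1 at (2,3):
1 1 0 1
1 1 1 1
1 1 0 1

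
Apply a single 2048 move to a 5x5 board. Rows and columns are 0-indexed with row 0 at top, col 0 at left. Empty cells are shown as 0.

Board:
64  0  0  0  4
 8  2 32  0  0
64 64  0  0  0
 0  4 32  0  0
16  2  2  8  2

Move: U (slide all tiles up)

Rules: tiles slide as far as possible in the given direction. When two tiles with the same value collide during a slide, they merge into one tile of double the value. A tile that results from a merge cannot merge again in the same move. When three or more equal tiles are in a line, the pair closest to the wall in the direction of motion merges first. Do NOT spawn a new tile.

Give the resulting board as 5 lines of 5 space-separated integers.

Answer: 64  2 64  8  4
 8 64  2  0  2
64  4  0  0  0
16  2  0  0  0
 0  0  0  0  0

Derivation:
Slide up:
col 0: [64, 8, 64, 0, 16] -> [64, 8, 64, 16, 0]
col 1: [0, 2, 64, 4, 2] -> [2, 64, 4, 2, 0]
col 2: [0, 32, 0, 32, 2] -> [64, 2, 0, 0, 0]
col 3: [0, 0, 0, 0, 8] -> [8, 0, 0, 0, 0]
col 4: [4, 0, 0, 0, 2] -> [4, 2, 0, 0, 0]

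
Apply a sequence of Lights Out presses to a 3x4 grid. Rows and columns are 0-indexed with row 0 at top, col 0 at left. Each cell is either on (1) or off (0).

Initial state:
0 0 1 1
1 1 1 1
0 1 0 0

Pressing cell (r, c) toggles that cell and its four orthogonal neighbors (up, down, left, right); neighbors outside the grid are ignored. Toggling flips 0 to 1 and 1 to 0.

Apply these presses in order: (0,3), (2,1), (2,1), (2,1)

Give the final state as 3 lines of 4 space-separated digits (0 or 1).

After press 1 at (0,3):
0 0 0 0
1 1 1 0
0 1 0 0

After press 2 at (2,1):
0 0 0 0
1 0 1 0
1 0 1 0

After press 3 at (2,1):
0 0 0 0
1 1 1 0
0 1 0 0

After press 4 at (2,1):
0 0 0 0
1 0 1 0
1 0 1 0

Answer: 0 0 0 0
1 0 1 0
1 0 1 0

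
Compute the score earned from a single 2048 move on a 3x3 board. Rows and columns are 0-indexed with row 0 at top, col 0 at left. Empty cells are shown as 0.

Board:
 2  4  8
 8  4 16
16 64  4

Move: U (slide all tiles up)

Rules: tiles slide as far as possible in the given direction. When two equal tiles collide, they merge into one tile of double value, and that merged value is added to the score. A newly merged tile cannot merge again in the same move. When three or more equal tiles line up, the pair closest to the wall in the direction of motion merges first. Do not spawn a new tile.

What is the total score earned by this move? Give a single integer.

Answer: 8

Derivation:
Slide up:
col 0: [2, 8, 16] -> [2, 8, 16]  score +0 (running 0)
col 1: [4, 4, 64] -> [8, 64, 0]  score +8 (running 8)
col 2: [8, 16, 4] -> [8, 16, 4]  score +0 (running 8)
Board after move:
 2  8  8
 8 64 16
16  0  4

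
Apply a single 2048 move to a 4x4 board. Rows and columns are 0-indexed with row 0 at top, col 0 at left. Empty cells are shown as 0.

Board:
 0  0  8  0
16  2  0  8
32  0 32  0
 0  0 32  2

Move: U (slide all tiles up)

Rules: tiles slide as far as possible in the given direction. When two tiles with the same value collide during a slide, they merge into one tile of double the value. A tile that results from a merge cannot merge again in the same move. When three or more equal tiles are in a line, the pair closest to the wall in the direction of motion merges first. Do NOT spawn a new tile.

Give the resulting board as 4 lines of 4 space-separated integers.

Slide up:
col 0: [0, 16, 32, 0] -> [16, 32, 0, 0]
col 1: [0, 2, 0, 0] -> [2, 0, 0, 0]
col 2: [8, 0, 32, 32] -> [8, 64, 0, 0]
col 3: [0, 8, 0, 2] -> [8, 2, 0, 0]

Answer: 16  2  8  8
32  0 64  2
 0  0  0  0
 0  0  0  0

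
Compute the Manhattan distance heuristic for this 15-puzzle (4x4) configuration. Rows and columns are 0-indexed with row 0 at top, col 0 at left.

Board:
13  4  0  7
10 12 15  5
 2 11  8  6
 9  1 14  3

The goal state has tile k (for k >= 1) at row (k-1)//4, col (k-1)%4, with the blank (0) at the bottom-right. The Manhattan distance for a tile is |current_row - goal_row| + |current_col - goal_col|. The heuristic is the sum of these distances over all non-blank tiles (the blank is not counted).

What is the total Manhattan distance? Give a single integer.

Tile 13: at (0,0), goal (3,0), distance |0-3|+|0-0| = 3
Tile 4: at (0,1), goal (0,3), distance |0-0|+|1-3| = 2
Tile 7: at (0,3), goal (1,2), distance |0-1|+|3-2| = 2
Tile 10: at (1,0), goal (2,1), distance |1-2|+|0-1| = 2
Tile 12: at (1,1), goal (2,3), distance |1-2|+|1-3| = 3
Tile 15: at (1,2), goal (3,2), distance |1-3|+|2-2| = 2
Tile 5: at (1,3), goal (1,0), distance |1-1|+|3-0| = 3
Tile 2: at (2,0), goal (0,1), distance |2-0|+|0-1| = 3
Tile 11: at (2,1), goal (2,2), distance |2-2|+|1-2| = 1
Tile 8: at (2,2), goal (1,3), distance |2-1|+|2-3| = 2
Tile 6: at (2,3), goal (1,1), distance |2-1|+|3-1| = 3
Tile 9: at (3,0), goal (2,0), distance |3-2|+|0-0| = 1
Tile 1: at (3,1), goal (0,0), distance |3-0|+|1-0| = 4
Tile 14: at (3,2), goal (3,1), distance |3-3|+|2-1| = 1
Tile 3: at (3,3), goal (0,2), distance |3-0|+|3-2| = 4
Sum: 3 + 2 + 2 + 2 + 3 + 2 + 3 + 3 + 1 + 2 + 3 + 1 + 4 + 1 + 4 = 36

Answer: 36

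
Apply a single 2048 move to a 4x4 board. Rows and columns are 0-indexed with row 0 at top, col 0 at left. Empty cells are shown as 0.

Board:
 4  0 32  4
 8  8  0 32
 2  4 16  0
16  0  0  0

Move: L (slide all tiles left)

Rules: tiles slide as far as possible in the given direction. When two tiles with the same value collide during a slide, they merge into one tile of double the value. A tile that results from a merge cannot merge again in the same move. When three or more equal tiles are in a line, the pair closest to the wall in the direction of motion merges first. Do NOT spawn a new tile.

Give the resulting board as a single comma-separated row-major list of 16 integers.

Answer: 4, 32, 4, 0, 16, 32, 0, 0, 2, 4, 16, 0, 16, 0, 0, 0

Derivation:
Slide left:
row 0: [4, 0, 32, 4] -> [4, 32, 4, 0]
row 1: [8, 8, 0, 32] -> [16, 32, 0, 0]
row 2: [2, 4, 16, 0] -> [2, 4, 16, 0]
row 3: [16, 0, 0, 0] -> [16, 0, 0, 0]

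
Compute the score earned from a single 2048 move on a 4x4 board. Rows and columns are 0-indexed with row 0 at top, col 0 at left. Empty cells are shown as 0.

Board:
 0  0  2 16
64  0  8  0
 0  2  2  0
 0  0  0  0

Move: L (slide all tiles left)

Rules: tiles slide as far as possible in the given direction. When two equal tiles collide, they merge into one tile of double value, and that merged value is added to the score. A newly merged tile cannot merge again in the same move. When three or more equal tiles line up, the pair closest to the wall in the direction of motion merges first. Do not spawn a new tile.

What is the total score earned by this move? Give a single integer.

Answer: 4

Derivation:
Slide left:
row 0: [0, 0, 2, 16] -> [2, 16, 0, 0]  score +0 (running 0)
row 1: [64, 0, 8, 0] -> [64, 8, 0, 0]  score +0 (running 0)
row 2: [0, 2, 2, 0] -> [4, 0, 0, 0]  score +4 (running 4)
row 3: [0, 0, 0, 0] -> [0, 0, 0, 0]  score +0 (running 4)
Board after move:
 2 16  0  0
64  8  0  0
 4  0  0  0
 0  0  0  0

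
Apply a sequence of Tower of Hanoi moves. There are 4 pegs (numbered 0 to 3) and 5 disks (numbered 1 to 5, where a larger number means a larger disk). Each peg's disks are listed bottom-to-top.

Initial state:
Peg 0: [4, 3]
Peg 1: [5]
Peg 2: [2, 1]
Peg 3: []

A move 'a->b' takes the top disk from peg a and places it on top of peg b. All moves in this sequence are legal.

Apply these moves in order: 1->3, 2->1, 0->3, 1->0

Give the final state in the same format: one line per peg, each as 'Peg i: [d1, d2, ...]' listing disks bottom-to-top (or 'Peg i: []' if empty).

Answer: Peg 0: [4, 1]
Peg 1: []
Peg 2: [2]
Peg 3: [5, 3]

Derivation:
After move 1 (1->3):
Peg 0: [4, 3]
Peg 1: []
Peg 2: [2, 1]
Peg 3: [5]

After move 2 (2->1):
Peg 0: [4, 3]
Peg 1: [1]
Peg 2: [2]
Peg 3: [5]

After move 3 (0->3):
Peg 0: [4]
Peg 1: [1]
Peg 2: [2]
Peg 3: [5, 3]

After move 4 (1->0):
Peg 0: [4, 1]
Peg 1: []
Peg 2: [2]
Peg 3: [5, 3]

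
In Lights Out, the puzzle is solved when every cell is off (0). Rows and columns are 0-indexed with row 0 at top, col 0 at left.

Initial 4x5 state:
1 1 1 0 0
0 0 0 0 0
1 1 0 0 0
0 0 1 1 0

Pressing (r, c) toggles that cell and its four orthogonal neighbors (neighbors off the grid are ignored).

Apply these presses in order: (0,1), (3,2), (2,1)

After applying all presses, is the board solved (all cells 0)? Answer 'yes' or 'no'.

Answer: yes

Derivation:
After press 1 at (0,1):
0 0 0 0 0
0 1 0 0 0
1 1 0 0 0
0 0 1 1 0

After press 2 at (3,2):
0 0 0 0 0
0 1 0 0 0
1 1 1 0 0
0 1 0 0 0

After press 3 at (2,1):
0 0 0 0 0
0 0 0 0 0
0 0 0 0 0
0 0 0 0 0

Lights still on: 0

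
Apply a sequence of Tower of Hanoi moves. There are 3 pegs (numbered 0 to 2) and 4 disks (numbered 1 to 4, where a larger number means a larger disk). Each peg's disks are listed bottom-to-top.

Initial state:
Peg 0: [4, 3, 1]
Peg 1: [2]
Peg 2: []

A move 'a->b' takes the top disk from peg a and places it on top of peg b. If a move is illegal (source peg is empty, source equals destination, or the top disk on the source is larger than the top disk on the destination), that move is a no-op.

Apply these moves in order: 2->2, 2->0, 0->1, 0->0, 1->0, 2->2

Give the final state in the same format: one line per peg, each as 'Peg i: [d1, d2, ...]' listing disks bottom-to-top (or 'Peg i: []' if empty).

Answer: Peg 0: [4, 3, 1]
Peg 1: [2]
Peg 2: []

Derivation:
After move 1 (2->2):
Peg 0: [4, 3, 1]
Peg 1: [2]
Peg 2: []

After move 2 (2->0):
Peg 0: [4, 3, 1]
Peg 1: [2]
Peg 2: []

After move 3 (0->1):
Peg 0: [4, 3]
Peg 1: [2, 1]
Peg 2: []

After move 4 (0->0):
Peg 0: [4, 3]
Peg 1: [2, 1]
Peg 2: []

After move 5 (1->0):
Peg 0: [4, 3, 1]
Peg 1: [2]
Peg 2: []

After move 6 (2->2):
Peg 0: [4, 3, 1]
Peg 1: [2]
Peg 2: []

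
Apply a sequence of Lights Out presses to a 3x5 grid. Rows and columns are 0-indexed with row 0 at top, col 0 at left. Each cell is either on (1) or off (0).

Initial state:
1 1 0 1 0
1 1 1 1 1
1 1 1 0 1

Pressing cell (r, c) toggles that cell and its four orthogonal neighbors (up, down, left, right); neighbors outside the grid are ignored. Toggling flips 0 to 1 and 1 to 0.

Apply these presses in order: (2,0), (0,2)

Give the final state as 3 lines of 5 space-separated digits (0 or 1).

Answer: 1 0 1 0 0
0 1 0 1 1
0 0 1 0 1

Derivation:
After press 1 at (2,0):
1 1 0 1 0
0 1 1 1 1
0 0 1 0 1

After press 2 at (0,2):
1 0 1 0 0
0 1 0 1 1
0 0 1 0 1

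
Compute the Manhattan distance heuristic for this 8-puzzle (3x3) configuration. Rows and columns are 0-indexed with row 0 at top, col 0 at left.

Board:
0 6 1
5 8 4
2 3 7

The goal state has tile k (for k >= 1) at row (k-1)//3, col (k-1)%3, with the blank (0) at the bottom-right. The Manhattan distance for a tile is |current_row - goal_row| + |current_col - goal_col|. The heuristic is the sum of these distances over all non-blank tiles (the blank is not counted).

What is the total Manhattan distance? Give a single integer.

Tile 6: (0,1)->(1,2) = 2
Tile 1: (0,2)->(0,0) = 2
Tile 5: (1,0)->(1,1) = 1
Tile 8: (1,1)->(2,1) = 1
Tile 4: (1,2)->(1,0) = 2
Tile 2: (2,0)->(0,1) = 3
Tile 3: (2,1)->(0,2) = 3
Tile 7: (2,2)->(2,0) = 2
Sum: 2 + 2 + 1 + 1 + 2 + 3 + 3 + 2 = 16

Answer: 16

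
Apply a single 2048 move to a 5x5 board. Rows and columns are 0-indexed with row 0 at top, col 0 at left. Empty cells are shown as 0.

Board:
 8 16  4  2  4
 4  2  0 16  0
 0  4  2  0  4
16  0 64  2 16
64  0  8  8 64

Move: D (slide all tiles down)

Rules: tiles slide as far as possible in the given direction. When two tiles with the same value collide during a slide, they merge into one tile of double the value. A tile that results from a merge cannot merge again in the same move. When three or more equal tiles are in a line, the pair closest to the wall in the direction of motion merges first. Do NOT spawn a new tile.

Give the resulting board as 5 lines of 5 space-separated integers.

Slide down:
col 0: [8, 4, 0, 16, 64] -> [0, 8, 4, 16, 64]
col 1: [16, 2, 4, 0, 0] -> [0, 0, 16, 2, 4]
col 2: [4, 0, 2, 64, 8] -> [0, 4, 2, 64, 8]
col 3: [2, 16, 0, 2, 8] -> [0, 2, 16, 2, 8]
col 4: [4, 0, 4, 16, 64] -> [0, 0, 8, 16, 64]

Answer:  0  0  0  0  0
 8  0  4  2  0
 4 16  2 16  8
16  2 64  2 16
64  4  8  8 64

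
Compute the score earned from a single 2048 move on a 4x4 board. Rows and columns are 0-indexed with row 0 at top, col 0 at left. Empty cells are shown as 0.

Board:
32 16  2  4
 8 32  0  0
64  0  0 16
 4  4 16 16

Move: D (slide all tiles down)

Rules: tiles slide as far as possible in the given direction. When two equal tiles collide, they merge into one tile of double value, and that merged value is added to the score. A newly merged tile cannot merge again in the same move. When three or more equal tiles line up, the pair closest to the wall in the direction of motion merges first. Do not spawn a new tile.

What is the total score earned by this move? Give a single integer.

Answer: 32

Derivation:
Slide down:
col 0: [32, 8, 64, 4] -> [32, 8, 64, 4]  score +0 (running 0)
col 1: [16, 32, 0, 4] -> [0, 16, 32, 4]  score +0 (running 0)
col 2: [2, 0, 0, 16] -> [0, 0, 2, 16]  score +0 (running 0)
col 3: [4, 0, 16, 16] -> [0, 0, 4, 32]  score +32 (running 32)
Board after move:
32  0  0  0
 8 16  0  0
64 32  2  4
 4  4 16 32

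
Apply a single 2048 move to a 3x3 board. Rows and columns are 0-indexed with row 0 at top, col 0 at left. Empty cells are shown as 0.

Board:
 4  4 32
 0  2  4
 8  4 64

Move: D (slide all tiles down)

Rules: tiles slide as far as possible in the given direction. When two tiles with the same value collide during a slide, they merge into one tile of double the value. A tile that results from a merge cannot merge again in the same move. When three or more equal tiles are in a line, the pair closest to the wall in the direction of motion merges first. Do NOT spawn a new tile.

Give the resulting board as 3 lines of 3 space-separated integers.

Slide down:
col 0: [4, 0, 8] -> [0, 4, 8]
col 1: [4, 2, 4] -> [4, 2, 4]
col 2: [32, 4, 64] -> [32, 4, 64]

Answer:  0  4 32
 4  2  4
 8  4 64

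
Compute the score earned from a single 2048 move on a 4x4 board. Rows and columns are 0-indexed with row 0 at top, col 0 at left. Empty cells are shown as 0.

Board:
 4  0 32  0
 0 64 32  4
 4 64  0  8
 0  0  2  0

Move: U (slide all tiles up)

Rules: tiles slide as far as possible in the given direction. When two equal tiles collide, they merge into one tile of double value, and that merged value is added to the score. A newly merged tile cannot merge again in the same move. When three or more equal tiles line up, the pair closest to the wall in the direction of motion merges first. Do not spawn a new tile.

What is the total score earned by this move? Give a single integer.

Slide up:
col 0: [4, 0, 4, 0] -> [8, 0, 0, 0]  score +8 (running 8)
col 1: [0, 64, 64, 0] -> [128, 0, 0, 0]  score +128 (running 136)
col 2: [32, 32, 0, 2] -> [64, 2, 0, 0]  score +64 (running 200)
col 3: [0, 4, 8, 0] -> [4, 8, 0, 0]  score +0 (running 200)
Board after move:
  8 128  64   4
  0   0   2   8
  0   0   0   0
  0   0   0   0

Answer: 200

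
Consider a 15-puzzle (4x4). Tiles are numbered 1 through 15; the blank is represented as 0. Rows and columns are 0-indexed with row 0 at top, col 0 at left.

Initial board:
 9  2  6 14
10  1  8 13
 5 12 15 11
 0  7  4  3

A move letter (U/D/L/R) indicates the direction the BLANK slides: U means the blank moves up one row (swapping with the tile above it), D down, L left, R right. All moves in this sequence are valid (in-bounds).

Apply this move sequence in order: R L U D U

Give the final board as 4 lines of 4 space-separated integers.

Answer:  9  2  6 14
10  1  8 13
 0 12 15 11
 5  7  4  3

Derivation:
After move 1 (R):
 9  2  6 14
10  1  8 13
 5 12 15 11
 7  0  4  3

After move 2 (L):
 9  2  6 14
10  1  8 13
 5 12 15 11
 0  7  4  3

After move 3 (U):
 9  2  6 14
10  1  8 13
 0 12 15 11
 5  7  4  3

After move 4 (D):
 9  2  6 14
10  1  8 13
 5 12 15 11
 0  7  4  3

After move 5 (U):
 9  2  6 14
10  1  8 13
 0 12 15 11
 5  7  4  3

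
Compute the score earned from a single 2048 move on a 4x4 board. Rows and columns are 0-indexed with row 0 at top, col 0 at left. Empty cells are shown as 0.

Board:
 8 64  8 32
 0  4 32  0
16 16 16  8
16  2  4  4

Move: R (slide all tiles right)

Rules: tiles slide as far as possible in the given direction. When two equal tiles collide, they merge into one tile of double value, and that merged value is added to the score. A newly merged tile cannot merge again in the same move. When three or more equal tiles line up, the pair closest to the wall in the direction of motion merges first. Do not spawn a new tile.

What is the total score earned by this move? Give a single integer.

Slide right:
row 0: [8, 64, 8, 32] -> [8, 64, 8, 32]  score +0 (running 0)
row 1: [0, 4, 32, 0] -> [0, 0, 4, 32]  score +0 (running 0)
row 2: [16, 16, 16, 8] -> [0, 16, 32, 8]  score +32 (running 32)
row 3: [16, 2, 4, 4] -> [0, 16, 2, 8]  score +8 (running 40)
Board after move:
 8 64  8 32
 0  0  4 32
 0 16 32  8
 0 16  2  8

Answer: 40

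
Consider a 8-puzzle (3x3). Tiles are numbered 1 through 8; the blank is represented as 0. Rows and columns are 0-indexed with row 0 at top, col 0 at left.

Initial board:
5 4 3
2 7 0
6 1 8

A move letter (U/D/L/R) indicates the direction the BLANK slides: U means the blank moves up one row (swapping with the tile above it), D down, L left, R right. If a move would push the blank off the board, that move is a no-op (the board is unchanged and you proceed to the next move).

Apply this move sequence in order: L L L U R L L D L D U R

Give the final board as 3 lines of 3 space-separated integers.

After move 1 (L):
5 4 3
2 0 7
6 1 8

After move 2 (L):
5 4 3
0 2 7
6 1 8

After move 3 (L):
5 4 3
0 2 7
6 1 8

After move 4 (U):
0 4 3
5 2 7
6 1 8

After move 5 (R):
4 0 3
5 2 7
6 1 8

After move 6 (L):
0 4 3
5 2 7
6 1 8

After move 7 (L):
0 4 3
5 2 7
6 1 8

After move 8 (D):
5 4 3
0 2 7
6 1 8

After move 9 (L):
5 4 3
0 2 7
6 1 8

After move 10 (D):
5 4 3
6 2 7
0 1 8

After move 11 (U):
5 4 3
0 2 7
6 1 8

After move 12 (R):
5 4 3
2 0 7
6 1 8

Answer: 5 4 3
2 0 7
6 1 8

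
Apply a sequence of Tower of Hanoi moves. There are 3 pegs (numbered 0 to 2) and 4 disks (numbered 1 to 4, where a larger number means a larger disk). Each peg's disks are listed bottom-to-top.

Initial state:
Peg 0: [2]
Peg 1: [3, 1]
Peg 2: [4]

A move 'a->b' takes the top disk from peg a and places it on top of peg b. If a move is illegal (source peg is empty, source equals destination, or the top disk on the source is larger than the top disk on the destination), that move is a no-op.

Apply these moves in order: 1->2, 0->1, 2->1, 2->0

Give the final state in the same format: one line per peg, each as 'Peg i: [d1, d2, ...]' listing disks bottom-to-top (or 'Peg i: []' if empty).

After move 1 (1->2):
Peg 0: [2]
Peg 1: [3]
Peg 2: [4, 1]

After move 2 (0->1):
Peg 0: []
Peg 1: [3, 2]
Peg 2: [4, 1]

After move 3 (2->1):
Peg 0: []
Peg 1: [3, 2, 1]
Peg 2: [4]

After move 4 (2->0):
Peg 0: [4]
Peg 1: [3, 2, 1]
Peg 2: []

Answer: Peg 0: [4]
Peg 1: [3, 2, 1]
Peg 2: []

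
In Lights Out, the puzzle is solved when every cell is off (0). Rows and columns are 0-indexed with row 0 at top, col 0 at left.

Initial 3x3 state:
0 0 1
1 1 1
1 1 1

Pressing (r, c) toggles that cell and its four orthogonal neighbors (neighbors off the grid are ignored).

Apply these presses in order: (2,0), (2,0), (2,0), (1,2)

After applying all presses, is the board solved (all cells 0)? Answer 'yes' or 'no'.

Answer: yes

Derivation:
After press 1 at (2,0):
0 0 1
0 1 1
0 0 1

After press 2 at (2,0):
0 0 1
1 1 1
1 1 1

After press 3 at (2,0):
0 0 1
0 1 1
0 0 1

After press 4 at (1,2):
0 0 0
0 0 0
0 0 0

Lights still on: 0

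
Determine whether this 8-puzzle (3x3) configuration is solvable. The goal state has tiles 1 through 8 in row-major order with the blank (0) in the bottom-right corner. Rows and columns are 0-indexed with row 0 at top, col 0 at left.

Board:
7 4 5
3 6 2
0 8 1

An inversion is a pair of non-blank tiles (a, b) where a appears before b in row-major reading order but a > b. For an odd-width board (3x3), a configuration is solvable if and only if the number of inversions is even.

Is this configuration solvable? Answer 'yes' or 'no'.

Inversions (pairs i<j in row-major order where tile[i] > tile[j] > 0): 18
18 is even, so the puzzle is solvable.

Answer: yes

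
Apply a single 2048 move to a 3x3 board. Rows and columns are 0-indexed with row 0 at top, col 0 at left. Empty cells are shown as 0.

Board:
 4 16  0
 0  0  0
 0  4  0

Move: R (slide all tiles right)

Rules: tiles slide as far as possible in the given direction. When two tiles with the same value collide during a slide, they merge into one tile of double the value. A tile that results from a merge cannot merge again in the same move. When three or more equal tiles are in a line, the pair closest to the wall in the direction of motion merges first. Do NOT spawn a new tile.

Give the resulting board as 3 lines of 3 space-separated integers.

Slide right:
row 0: [4, 16, 0] -> [0, 4, 16]
row 1: [0, 0, 0] -> [0, 0, 0]
row 2: [0, 4, 0] -> [0, 0, 4]

Answer:  0  4 16
 0  0  0
 0  0  4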